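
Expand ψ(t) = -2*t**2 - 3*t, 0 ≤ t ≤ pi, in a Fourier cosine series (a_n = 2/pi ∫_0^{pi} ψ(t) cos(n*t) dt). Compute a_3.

4*(3 + 2*pi)/(9*pi)

a_3 = 2/pi ∫_0^{pi} (-2*t**2 - 3*t) cos(3*t) dt.
Integrating by parts twice (tabular method), an antiderivative of (-2*t**2 - 3*t) cos(3*t) is -2*t**2*sin(3*t)/3 - t*sin(3*t) - 4*t*cos(3*t)/9 + 4*sin(3*t)/27 - cos(3*t)/3; evaluating from 0 to pi: ∫_{0}^{pi} (-2*t**2 - 3*t) cos(3*t) dt = (1/3 + 4*pi/9) - (-1/3) = 2/3 + 4*pi/9.
Hence a_3 = (2/pi)·(2/3 + 4*pi/9) = 4*(3 + 2*pi)/(9*pi).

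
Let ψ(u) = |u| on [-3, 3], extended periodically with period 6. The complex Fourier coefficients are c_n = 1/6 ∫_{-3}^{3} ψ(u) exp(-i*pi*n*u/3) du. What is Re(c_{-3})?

Since ψ is real-valued, Re(c_{-3}) = 1/6 ∫_{-3}^{3} ψ(u) cos(-pi*u) du = a_{3}/2.
ψ is even and cos(-pi*u) is even, so the integrand is even: ∫_{-3}^{3} ψ(u) cos(-pi*u) du = 2∫_0^{3} ψ(u) cos(-pi*u) du.
Integrating by parts (boundary term plus one more integral), an antiderivative of (u) cos(-pi*u) is u*sin(pi*u)/pi + cos(pi*u)/pi**2; evaluating from 0 to 3: ∫_{0}^{3} (u) cos(-pi*u) du = (-1/pi**2) - (pi**(-2)) = -2/pi**2.
So ∫_{-3}^{3} ψ(u) cos(-pi*u) du = -4/pi**2.
Hence Re(c_{-3}) = (1/6)·(-4/pi**2) = -2/(3*pi**2).

-2/(3*pi**2)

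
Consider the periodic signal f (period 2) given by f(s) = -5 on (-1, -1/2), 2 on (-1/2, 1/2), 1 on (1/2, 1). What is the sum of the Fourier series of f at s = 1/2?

3/2

At s = 1/2 the one-sided limits are f(1/2^-) = 2 and f(1/2^+) = 1.
By Dirichlet's theorem the series converges to their average, [(2) + (1)]/2 = 3/2.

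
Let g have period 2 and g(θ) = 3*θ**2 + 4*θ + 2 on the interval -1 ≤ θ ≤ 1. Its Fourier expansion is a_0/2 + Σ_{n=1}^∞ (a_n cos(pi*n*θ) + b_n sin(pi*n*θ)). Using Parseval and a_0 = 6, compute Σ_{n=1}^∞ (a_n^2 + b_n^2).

184/15

Parseval: a_0^2/2 + Σ_{n≥1} (a_n^2+b_n^2) = ∫_{-1}^{1} g(θ)^2 dθ = 454/15.
Subtract a_0^2/2 = 18: Σ (a_n^2+b_n^2) = 184/15.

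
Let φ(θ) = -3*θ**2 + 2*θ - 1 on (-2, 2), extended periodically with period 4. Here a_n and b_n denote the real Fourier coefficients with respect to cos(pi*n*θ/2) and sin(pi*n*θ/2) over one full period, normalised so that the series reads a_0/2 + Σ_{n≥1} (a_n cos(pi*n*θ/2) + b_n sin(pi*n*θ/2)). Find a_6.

a_6 = 1/2 ∫_{-2}^{2} φ(θ) cos(3*pi*θ) dθ.
Integrating by parts twice (tabular method), an antiderivative of (-3*θ**2 + 2*θ - 1) cos(3*pi*θ) is -θ**2*sin(3*pi*θ)/pi + 2*θ*sin(3*pi*θ)/(3*pi) - 2*θ*cos(3*pi*θ)/(3*pi**2) - sin(3*pi*θ)/(3*pi) + 2*sin(3*pi*θ)/(9*pi**3) + 2*cos(3*pi*θ)/(9*pi**2); evaluating from -2 to 2: ∫_{-2}^{2} (-3*θ**2 + 2*θ - 1) cos(3*pi*θ) dθ = (-10/(9*pi**2)) - (14/(9*pi**2)) = -8/(3*pi**2).
Hence a_6 = (1/2)·(-8/(3*pi**2)) = -4/(3*pi**2).

-4/(3*pi**2)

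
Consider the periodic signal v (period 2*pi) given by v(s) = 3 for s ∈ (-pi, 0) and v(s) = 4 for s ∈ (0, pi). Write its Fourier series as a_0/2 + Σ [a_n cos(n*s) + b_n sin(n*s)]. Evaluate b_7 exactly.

b_7 = 1/pi ∫_{-pi}^{pi} v(s) sin(7*s) ds.
Split the integral at the breakpoints.
Directly, an antiderivative of (3) sin(7*s) is -3*cos(7*s)/7; evaluating from -pi to 0: ∫_{-pi}^{0} (3) sin(7*s) ds = (-3/7) - (3/7) = -6/7.
Directly, an antiderivative of (4) sin(7*s) is -4*cos(7*s)/7; evaluating from 0 to pi: ∫_{0}^{pi} (4) sin(7*s) ds = (4/7) - (-4/7) = 8/7.
Summing the pieces and multiplying by (1/pi) gives b_7 = 2/(7*pi).

2/(7*pi)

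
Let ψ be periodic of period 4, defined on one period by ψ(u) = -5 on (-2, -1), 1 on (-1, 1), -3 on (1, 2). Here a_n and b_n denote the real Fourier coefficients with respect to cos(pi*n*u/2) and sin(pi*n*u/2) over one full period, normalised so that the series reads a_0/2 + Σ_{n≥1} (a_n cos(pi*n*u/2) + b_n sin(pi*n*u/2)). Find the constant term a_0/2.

-3/2

a_0 = 1/2 ∫_{-2}^{2} ψ(u) du = 1/2 · (-6) = -3.
So the constant term a_0/2 = -3/2.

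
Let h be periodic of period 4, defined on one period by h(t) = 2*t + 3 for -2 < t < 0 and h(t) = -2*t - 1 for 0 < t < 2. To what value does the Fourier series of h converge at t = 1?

h is continuous at t = 1 with value -3, so the series converges to -3 there.

-3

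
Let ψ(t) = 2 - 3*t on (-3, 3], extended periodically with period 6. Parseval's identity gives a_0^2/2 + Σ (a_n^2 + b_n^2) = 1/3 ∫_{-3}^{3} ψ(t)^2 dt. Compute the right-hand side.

1/3 ∫_{-3}^{3} ψ(t)^2 dt = 1/3 · (186) = 62.

62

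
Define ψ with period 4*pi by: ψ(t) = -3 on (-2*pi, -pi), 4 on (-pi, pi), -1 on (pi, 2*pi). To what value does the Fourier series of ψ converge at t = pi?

3/2

At t = pi the one-sided limits are ψ(pi^-) = 4 and ψ(pi^+) = -1.
By Dirichlet's theorem the series converges to their average, [(4) + (-1)]/2 = 3/2.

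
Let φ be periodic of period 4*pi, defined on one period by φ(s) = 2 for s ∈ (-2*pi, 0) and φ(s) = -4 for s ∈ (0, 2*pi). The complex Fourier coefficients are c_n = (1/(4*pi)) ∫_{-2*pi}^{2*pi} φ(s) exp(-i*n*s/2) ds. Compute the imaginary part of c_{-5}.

-6/(5*pi)

Since φ is real-valued, Im(c_{-5}) = -(1/(4*pi)) ∫_{-2*pi}^{2*pi} φ(s) sin(-5*s/2) ds = b_{5}/2.
Split the integral at the breakpoints.
Directly, an antiderivative of (2) sin(-5*s/2) is 4*cos(5*s/2)/5; evaluating from -2*pi to 0: ∫_{-2*pi}^{0} (2) sin(-5*s/2) ds = (4/5) - (-4/5) = 8/5.
Directly, an antiderivative of (-4) sin(-5*s/2) is -8*cos(5*s/2)/5; evaluating from 0 to 2*pi: ∫_{0}^{2*pi} (-4) sin(-5*s/2) ds = (8/5) - (-8/5) = 16/5.
So ∫_{-2*pi}^{2*pi} φ(s) sin(-5*s/2) ds = 24/5.
Hence Im(c_{-5}) = (-1/(4*pi))·(24/5) = -6/(5*pi).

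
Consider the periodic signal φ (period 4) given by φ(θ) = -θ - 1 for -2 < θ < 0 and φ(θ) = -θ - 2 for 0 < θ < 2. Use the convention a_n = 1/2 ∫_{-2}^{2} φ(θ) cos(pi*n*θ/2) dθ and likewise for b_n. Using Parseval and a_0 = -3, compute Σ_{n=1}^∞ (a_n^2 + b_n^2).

Parseval: a_0^2/2 + Σ_{n≥1} (a_n^2+b_n^2) = 1/2 ∫_{-2}^{2} φ(θ)^2 dθ = 29/3.
Subtract a_0^2/2 = 9/2: Σ (a_n^2+b_n^2) = 31/6.

31/6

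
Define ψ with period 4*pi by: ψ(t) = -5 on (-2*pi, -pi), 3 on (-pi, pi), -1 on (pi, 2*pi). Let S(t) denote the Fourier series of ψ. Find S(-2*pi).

-3

t = -2*pi differs from t = 2*pi by -1 full period(s), and the series is 4*pi-periodic.
At t = 2*pi the one-sided limits are ψ(2*pi^-) = -1 and ψ(2*pi^+) = -5.
By Dirichlet's theorem the series converges to their average, [(-1) + (-5)]/2 = -3.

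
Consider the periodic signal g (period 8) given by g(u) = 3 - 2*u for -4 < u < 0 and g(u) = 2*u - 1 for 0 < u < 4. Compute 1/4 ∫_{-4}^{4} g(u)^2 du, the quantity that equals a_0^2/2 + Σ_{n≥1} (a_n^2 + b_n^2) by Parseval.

206/3

1/4 ∫_{-4}^{4} g(u)^2 du = 1/4 · (824/3) = 206/3.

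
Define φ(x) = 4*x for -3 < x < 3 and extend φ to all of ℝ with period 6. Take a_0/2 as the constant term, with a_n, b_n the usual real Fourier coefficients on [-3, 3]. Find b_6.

-4/pi

b_6 = 1/3 ∫_{-3}^{3} φ(x) sin(2*pi*x) dx.
φ is odd and sin(2*pi*x) is odd, so the integrand is even and b_6 = 2/3 ∫_0^{3} φ(x) sin(2*pi*x) dx.
Integrating by parts (boundary term plus one more integral), an antiderivative of (4*x) sin(2*pi*x) is -2*x*cos(2*pi*x)/pi + sin(2*pi*x)/pi**2; evaluating from 0 to 3: ∫_{0}^{3} (4*x) sin(2*pi*x) dx = (-6/pi) - (0) = -6/pi.
Hence b_6 = (2/3)·(-6/pi) = -4/pi.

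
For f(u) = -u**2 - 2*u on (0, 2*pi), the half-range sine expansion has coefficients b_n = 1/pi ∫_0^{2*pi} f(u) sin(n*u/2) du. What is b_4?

2 + 2*pi

b_4 = 1/pi ∫_0^{2*pi} (-u**2 - 2*u) sin(2*u) du.
Integrating by parts twice (tabular method), an antiderivative of (-u**2 - 2*u) sin(2*u) is u**2*cos(2*u)/2 - u*sin(2*u)/2 + u*cos(2*u) - sin(2*u)/2 - cos(2*u)/4; evaluating from 0 to 2*pi: ∫_{0}^{2*pi} (-u**2 - 2*u) sin(2*u) du = (-1/4 + 2*pi + 2*pi**2) - (-1/4) = 2*pi*(1 + pi).
Hence b_4 = (1/pi)·(2*pi*(1 + pi)) = 2 + 2*pi.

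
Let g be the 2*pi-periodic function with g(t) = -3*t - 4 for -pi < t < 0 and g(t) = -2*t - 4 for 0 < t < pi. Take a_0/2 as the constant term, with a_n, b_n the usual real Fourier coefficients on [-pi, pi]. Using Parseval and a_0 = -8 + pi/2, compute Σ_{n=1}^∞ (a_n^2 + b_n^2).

Parseval: a_0^2/2 + Σ_{n≥1} (a_n^2+b_n^2) = 1/pi ∫_{-pi}^{pi} g(t)^2 dt = -4*pi + 32 + 13*pi**2/3.
Subtract a_0^2/2 = (16 - pi)**2/8: Σ (a_n^2+b_n^2) = 101*pi**2/24.

101*pi**2/24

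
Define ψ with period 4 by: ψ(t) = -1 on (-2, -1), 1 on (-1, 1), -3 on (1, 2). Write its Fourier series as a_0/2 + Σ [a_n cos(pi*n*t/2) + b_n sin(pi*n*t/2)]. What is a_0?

-1

a_0 = 1/2 ∫_{-2}^{2} ψ(t) dt = 1/2 · (-2) = -1.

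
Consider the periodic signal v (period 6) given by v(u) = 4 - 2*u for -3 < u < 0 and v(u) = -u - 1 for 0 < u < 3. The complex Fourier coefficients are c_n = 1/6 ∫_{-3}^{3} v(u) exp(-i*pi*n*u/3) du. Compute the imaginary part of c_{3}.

Since v is real-valued, Im(c_{3}) = -1/6 ∫_{-3}^{3} v(u) sin(pi*u) du = -b_{3}/2.
Split the integral at the breakpoints.
Integrating by parts (boundary term plus one more integral), an antiderivative of (4 - 2*u) sin(pi*u) is 2*u*cos(pi*u)/pi - 2*sin(pi*u)/pi**2 - 4*cos(pi*u)/pi; evaluating from -3 to 0: ∫_{-3}^{0} (4 - 2*u) sin(pi*u) du = (-4/pi) - (10/pi) = -14/pi.
Integrating by parts (boundary term plus one more integral), an antiderivative of (-u - 1) sin(pi*u) is u*cos(pi*u)/pi - sin(pi*u)/pi**2 + cos(pi*u)/pi; evaluating from 0 to 3: ∫_{0}^{3} (-u - 1) sin(pi*u) du = (-4/pi) - (1/pi) = -5/pi.
So ∫_{-3}^{3} v(u) sin(pi*u) du = -19/pi.
Hence Im(c_{3}) = (-1/6)·(-19/pi) = 19/(6*pi).

19/(6*pi)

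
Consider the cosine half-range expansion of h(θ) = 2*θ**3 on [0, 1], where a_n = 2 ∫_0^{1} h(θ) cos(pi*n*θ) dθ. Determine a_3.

4*(4 - 9*pi**2)/(27*pi**4)

a_3 = 2 ∫_0^{1} (2*θ**3) cos(3*pi*θ) dθ.
Integrating by parts three times (tabular method), an antiderivative of (2*θ**3) cos(3*pi*θ) is 2*θ**3*sin(3*pi*θ)/(3*pi) + 2*θ**2*cos(3*pi*θ)/(3*pi**2) - 4*θ*sin(3*pi*θ)/(9*pi**3) - 4*cos(3*pi*θ)/(27*pi**4); evaluating from 0 to 1: ∫_{0}^{1} (2*θ**3) cos(3*pi*θ) dθ = (2*(2 - 9*pi**2)/(27*pi**4)) - (-4/(27*pi**4)) = 2*(4 - 9*pi**2)/(27*pi**4).
Hence a_3 = 2·(2*(4 - 9*pi**2)/(27*pi**4)) = 4*(4 - 9*pi**2)/(27*pi**4).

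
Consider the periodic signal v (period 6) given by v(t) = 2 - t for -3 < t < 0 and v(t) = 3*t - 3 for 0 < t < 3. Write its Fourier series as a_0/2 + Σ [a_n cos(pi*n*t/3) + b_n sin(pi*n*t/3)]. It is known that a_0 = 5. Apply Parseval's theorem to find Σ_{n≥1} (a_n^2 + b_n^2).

Parseval: a_0^2/2 + Σ_{n≥1} (a_n^2+b_n^2) = 1/3 ∫_{-3}^{3} v(t)^2 dt = 22.
Subtract a_0^2/2 = 25/2: Σ (a_n^2+b_n^2) = 19/2.

19/2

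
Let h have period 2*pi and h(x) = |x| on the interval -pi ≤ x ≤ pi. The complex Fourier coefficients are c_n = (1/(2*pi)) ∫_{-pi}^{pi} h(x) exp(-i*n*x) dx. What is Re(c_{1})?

-2/pi

Since h is real-valued, Re(c_{1}) = (1/(2*pi)) ∫_{-pi}^{pi} h(x) cos(x) dx = a_{1}/2.
h is even and cos(x) is even, so the integrand is even: ∫_{-pi}^{pi} h(x) cos(x) dx = 2∫_0^{pi} h(x) cos(x) dx.
Integrating by parts (boundary term plus one more integral), an antiderivative of (x) cos(x) is x*sin(x) + cos(x); evaluating from 0 to pi: ∫_{0}^{pi} (x) cos(x) dx = (-1) - (1) = -2.
So ∫_{-pi}^{pi} h(x) cos(x) dx = -4.
Hence Re(c_{1}) = (1/(2*pi))·(-4) = -2/pi.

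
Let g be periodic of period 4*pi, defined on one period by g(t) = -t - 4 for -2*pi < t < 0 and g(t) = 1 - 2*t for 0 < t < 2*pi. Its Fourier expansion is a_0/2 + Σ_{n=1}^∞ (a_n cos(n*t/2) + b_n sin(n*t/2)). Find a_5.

4/(25*pi)

a_5 = (1/(2*pi)) ∫_{-2*pi}^{2*pi} g(t) cos(5*t/2) dt.
Split the integral at the breakpoints.
Integrating by parts (boundary term plus one more integral), an antiderivative of (-t - 4) cos(5*t/2) is -2*t*sin(5*t/2)/5 - 8*sin(5*t/2)/5 - 4*cos(5*t/2)/25; evaluating from -2*pi to 0: ∫_{-2*pi}^{0} (-t - 4) cos(5*t/2) dt = (-4/25) - (4/25) = -8/25.
Integrating by parts (boundary term plus one more integral), an antiderivative of (1 - 2*t) cos(5*t/2) is -4*t*sin(5*t/2)/5 + 2*sin(5*t/2)/5 - 8*cos(5*t/2)/25; evaluating from 0 to 2*pi: ∫_{0}^{2*pi} (1 - 2*t) cos(5*t/2) dt = (8/25) - (-8/25) = 16/25.
Summing the pieces and multiplying by (1/(2*pi)) gives a_5 = 4/(25*pi).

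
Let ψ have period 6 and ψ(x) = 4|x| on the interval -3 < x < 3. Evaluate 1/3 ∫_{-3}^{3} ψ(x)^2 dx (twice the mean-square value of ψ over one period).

1/3 ∫_{-3}^{3} ψ(x)^2 dx = 1/3 · (288) = 96.

96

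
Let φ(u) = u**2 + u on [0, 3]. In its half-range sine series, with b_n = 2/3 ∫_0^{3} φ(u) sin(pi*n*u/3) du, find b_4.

b_4 = 2/3 ∫_0^{3} (u**2 + u) sin(4*pi*u/3) du.
Integrating by parts twice (tabular method), an antiderivative of (u**2 + u) sin(4*pi*u/3) is -3*u**2*cos(4*pi*u/3)/(4*pi) + 9*u*sin(4*pi*u/3)/(8*pi**2) - 3*u*cos(4*pi*u/3)/(4*pi) + 9*sin(4*pi*u/3)/(16*pi**2) + 27*cos(4*pi*u/3)/(32*pi**3); evaluating from 0 to 3: ∫_{0}^{3} (u**2 + u) sin(4*pi*u/3) du = (-9/pi + 27/(32*pi**3)) - (27/(32*pi**3)) = -9/pi.
Hence b_4 = (2/3)·(-9/pi) = -6/pi.

-6/pi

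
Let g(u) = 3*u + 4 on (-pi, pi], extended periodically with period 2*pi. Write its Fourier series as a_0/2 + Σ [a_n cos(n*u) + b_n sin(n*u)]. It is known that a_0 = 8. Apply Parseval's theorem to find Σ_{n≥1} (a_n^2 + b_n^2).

6*pi**2

Parseval: a_0^2/2 + Σ_{n≥1} (a_n^2+b_n^2) = 1/pi ∫_{-pi}^{pi} g(u)^2 du = 32 + 6*pi**2.
Subtract a_0^2/2 = 32: Σ (a_n^2+b_n^2) = 6*pi**2.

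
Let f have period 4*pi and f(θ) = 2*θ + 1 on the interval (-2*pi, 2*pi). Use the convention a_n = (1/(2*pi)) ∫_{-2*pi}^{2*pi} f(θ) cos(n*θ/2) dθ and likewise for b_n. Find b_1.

b_1 = (1/(2*pi)) ∫_{-2*pi}^{2*pi} f(θ) sin(θ/2) dθ.
Integrating by parts (boundary term plus one more integral), an antiderivative of (2*θ + 1) sin(θ/2) is -4*θ*cos(θ/2) + 8*sin(θ/2) - 2*cos(θ/2); evaluating from -2*pi to 2*pi: ∫_{-2*pi}^{2*pi} (2*θ + 1) sin(θ/2) dθ = (2 + 8*pi) - (2 - 8*pi) = 16*pi.
Hence b_1 = (1/(2*pi))·(16*pi) = 8.

8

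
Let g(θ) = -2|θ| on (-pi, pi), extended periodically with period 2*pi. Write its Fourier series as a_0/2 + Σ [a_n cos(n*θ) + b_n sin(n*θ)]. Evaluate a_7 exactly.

8/(49*pi)

a_7 = 1/pi ∫_{-pi}^{pi} g(θ) cos(7*θ) dθ.
g is even and cos(7*θ) is even, so the integrand is even and a_7 = 2/pi ∫_0^{pi} g(θ) cos(7*θ) dθ.
Integrating by parts (boundary term plus one more integral), an antiderivative of (-2*θ) cos(7*θ) is -2*θ*sin(7*θ)/7 - 2*cos(7*θ)/49; evaluating from 0 to pi: ∫_{0}^{pi} (-2*θ) cos(7*θ) dθ = (2/49) - (-2/49) = 4/49.
Hence a_7 = (2/pi)·(4/49) = 8/(49*pi).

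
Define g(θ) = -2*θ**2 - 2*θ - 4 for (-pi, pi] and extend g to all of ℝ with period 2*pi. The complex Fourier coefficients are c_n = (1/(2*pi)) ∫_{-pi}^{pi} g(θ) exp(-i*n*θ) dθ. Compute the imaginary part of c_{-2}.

Since g is real-valued, Im(c_{-2}) = -(1/(2*pi)) ∫_{-pi}^{pi} g(θ) sin(-2*θ) dθ = b_{2}/2.
Integrating by parts twice (tabular method), an antiderivative of (-2*θ**2 - 2*θ - 4) sin(-2*θ) is -θ**2*cos(2*θ) + θ*sin(2*θ) - θ*cos(2*θ) + sin(2*θ)/2 - 3*cos(2*θ)/2; evaluating from -pi to pi: ∫_{-pi}^{pi} (-2*θ**2 - 2*θ - 4) sin(-2*θ) dθ = (-pi**2 - pi - 3/2) - (-pi**2 - 3/2 + pi) = -2*pi.
Hence Im(c_{-2}) = (-1/(2*pi))·(-2*pi) = 1.

1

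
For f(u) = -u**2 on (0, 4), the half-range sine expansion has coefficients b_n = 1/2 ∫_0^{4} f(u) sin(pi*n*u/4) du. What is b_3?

b_3 = 1/2 ∫_0^{4} (-u**2) sin(3*pi*u/4) du.
Integrating by parts twice (tabular method), an antiderivative of (-u**2) sin(3*pi*u/4) is 4*u**2*cos(3*pi*u/4)/(3*pi) - 32*u*sin(3*pi*u/4)/(9*pi**2) - 128*cos(3*pi*u/4)/(27*pi**3); evaluating from 0 to 4: ∫_{0}^{4} (-u**2) sin(3*pi*u/4) du = (64*(2 - 9*pi**2)/(27*pi**3)) - (-128/(27*pi**3)) = 64*(4 - 9*pi**2)/(27*pi**3).
Hence b_3 = (1/2)·(64*(4 - 9*pi**2)/(27*pi**3)) = 32*(4 - 9*pi**2)/(27*pi**3).

32*(4 - 9*pi**2)/(27*pi**3)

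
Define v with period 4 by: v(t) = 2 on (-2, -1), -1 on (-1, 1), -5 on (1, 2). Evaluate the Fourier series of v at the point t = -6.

-3/2

t = -6 differs from t = -2 by -1 full period(s), and the series is 4-periodic.
At t = -2 the one-sided limits are v(-2^-) = -5 and v(-2^+) = 2.
By Dirichlet's theorem the series converges to their average, [(-5) + (2)]/2 = -3/2.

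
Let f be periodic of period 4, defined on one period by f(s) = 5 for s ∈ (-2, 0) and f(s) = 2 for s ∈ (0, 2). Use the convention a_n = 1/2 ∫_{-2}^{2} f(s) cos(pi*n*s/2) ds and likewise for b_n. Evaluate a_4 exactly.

a_4 = 1/2 ∫_{-2}^{2} f(s) cos(2*pi*s) ds.
Split the integral at the breakpoints.
Directly, an antiderivative of (5) cos(2*pi*s) is 5*sin(2*pi*s)/(2*pi); evaluating from -2 to 0: ∫_{-2}^{0} (5) cos(2*pi*s) ds = (0) - (0) = 0.
Directly, an antiderivative of (2) cos(2*pi*s) is sin(2*pi*s)/pi; evaluating from 0 to 2: ∫_{0}^{2} (2) cos(2*pi*s) ds = (0) - (0) = 0.
Summing the pieces and multiplying by (1/2) gives a_4 = 0.

0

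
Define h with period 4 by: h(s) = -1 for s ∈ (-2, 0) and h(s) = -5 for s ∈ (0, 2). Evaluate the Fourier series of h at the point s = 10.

s = 10 differs from s = 2 by 2 full period(s), and the series is 4-periodic.
At s = 2 the one-sided limits are h(2^-) = -5 and h(2^+) = -1.
By Dirichlet's theorem the series converges to their average, [(-5) + (-1)]/2 = -3.

-3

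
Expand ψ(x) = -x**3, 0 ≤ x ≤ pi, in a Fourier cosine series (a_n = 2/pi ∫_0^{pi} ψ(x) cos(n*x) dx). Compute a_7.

6*(-4 + 49*pi**2)/(2401*pi)

a_7 = 2/pi ∫_0^{pi} (-x**3) cos(7*x) dx.
Integrating by parts three times (tabular method), an antiderivative of (-x**3) cos(7*x) is -x**3*sin(7*x)/7 - 3*x**2*cos(7*x)/49 + 6*x*sin(7*x)/343 + 6*cos(7*x)/2401; evaluating from 0 to pi: ∫_{0}^{pi} (-x**3) cos(7*x) dx = (-6/2401 + 3*pi**2/49) - (6/2401) = -12/2401 + 3*pi**2/49.
Hence a_7 = (2/pi)·(-12/2401 + 3*pi**2/49) = 6*(-4 + 49*pi**2)/(2401*pi).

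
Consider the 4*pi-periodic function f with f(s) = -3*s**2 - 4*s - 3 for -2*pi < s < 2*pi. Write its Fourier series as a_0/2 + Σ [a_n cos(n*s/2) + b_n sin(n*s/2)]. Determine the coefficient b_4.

b_4 = (1/(2*pi)) ∫_{-2*pi}^{2*pi} f(s) sin(2*s) ds.
Integrating by parts twice (tabular method), an antiderivative of (-3*s**2 - 4*s - 3) sin(2*s) is 3*s**2*cos(2*s)/2 - 3*s*sin(2*s)/2 + 2*s*cos(2*s) - sin(2*s) + 3*cos(2*s)/4; evaluating from -2*pi to 2*pi: ∫_{-2*pi}^{2*pi} (-3*s**2 - 4*s - 3) sin(2*s) ds = (3/4 + 4*pi + 6*pi**2) - (-4*pi + 3/4 + 6*pi**2) = 8*pi.
Hence b_4 = (1/(2*pi))·(8*pi) = 4.

4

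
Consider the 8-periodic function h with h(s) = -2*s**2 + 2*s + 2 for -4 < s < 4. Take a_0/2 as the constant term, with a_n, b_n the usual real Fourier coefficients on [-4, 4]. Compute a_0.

-52/3

a_0 = 1/4 ∫_{-4}^{4} h(s) ds = 1/4 · (-208/3) = -52/3.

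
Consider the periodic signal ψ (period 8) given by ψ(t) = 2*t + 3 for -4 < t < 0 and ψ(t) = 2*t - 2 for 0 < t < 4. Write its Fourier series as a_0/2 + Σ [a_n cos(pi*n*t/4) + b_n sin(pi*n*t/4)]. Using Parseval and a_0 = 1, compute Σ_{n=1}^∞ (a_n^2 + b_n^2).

91/6

Parseval: a_0^2/2 + Σ_{n≥1} (a_n^2+b_n^2) = 1/4 ∫_{-4}^{4} ψ(t)^2 dt = 47/3.
Subtract a_0^2/2 = 1/2: Σ (a_n^2+b_n^2) = 91/6.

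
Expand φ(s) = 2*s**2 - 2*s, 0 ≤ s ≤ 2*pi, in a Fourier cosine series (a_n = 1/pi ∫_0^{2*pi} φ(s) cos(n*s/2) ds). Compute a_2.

8

a_2 = 1/pi ∫_0^{2*pi} (2*s**2 - 2*s) cos(s) ds.
Integrating by parts twice (tabular method), an antiderivative of (2*s**2 - 2*s) cos(s) is 2*s**2*sin(s) - 2*s*sin(s) + 4*s*cos(s) - 4*sin(s) - 2*cos(s); evaluating from 0 to 2*pi: ∫_{0}^{2*pi} (2*s**2 - 2*s) cos(s) ds = (-2 + 8*pi) - (-2) = 8*pi.
Hence a_2 = (1/pi)·(8*pi) = 8.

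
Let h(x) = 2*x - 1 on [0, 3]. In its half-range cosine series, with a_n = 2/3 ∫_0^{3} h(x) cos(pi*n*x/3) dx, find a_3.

a_3 = 2/3 ∫_0^{3} (2*x - 1) cos(pi*x) dx.
Integrating by parts (boundary term plus one more integral), an antiderivative of (2*x - 1) cos(pi*x) is 2*x*sin(pi*x)/pi - sin(pi*x)/pi + 2*cos(pi*x)/pi**2; evaluating from 0 to 3: ∫_{0}^{3} (2*x - 1) cos(pi*x) dx = (-2/pi**2) - (2/pi**2) = -4/pi**2.
Hence a_3 = (2/3)·(-4/pi**2) = -8/(3*pi**2).

-8/(3*pi**2)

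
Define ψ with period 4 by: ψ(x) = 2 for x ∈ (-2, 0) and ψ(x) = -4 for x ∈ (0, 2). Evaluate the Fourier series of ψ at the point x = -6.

-1

x = -6 differs from x = -2 by -1 full period(s), and the series is 4-periodic.
At x = -2 the one-sided limits are ψ(-2^-) = -4 and ψ(-2^+) = 2.
By Dirichlet's theorem the series converges to their average, [(-4) + (2)]/2 = -1.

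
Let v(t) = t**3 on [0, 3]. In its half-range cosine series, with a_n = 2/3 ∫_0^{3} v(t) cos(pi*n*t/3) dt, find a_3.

2*(4 - 9*pi**2)/pi**4

a_3 = 2/3 ∫_0^{3} (t**3) cos(pi*t) dt.
Integrating by parts three times (tabular method), an antiderivative of (t**3) cos(pi*t) is t**3*sin(pi*t)/pi + 3*t**2*cos(pi*t)/pi**2 - 6*t*sin(pi*t)/pi**3 - 6*cos(pi*t)/pi**4; evaluating from 0 to 3: ∫_{0}^{3} (t**3) cos(pi*t) dt = (3*(2 - 9*pi**2)/pi**4) - (-6/pi**4) = 3*(4 - 9*pi**2)/pi**4.
Hence a_3 = (2/3)·(3*(4 - 9*pi**2)/pi**4) = 2*(4 - 9*pi**2)/pi**4.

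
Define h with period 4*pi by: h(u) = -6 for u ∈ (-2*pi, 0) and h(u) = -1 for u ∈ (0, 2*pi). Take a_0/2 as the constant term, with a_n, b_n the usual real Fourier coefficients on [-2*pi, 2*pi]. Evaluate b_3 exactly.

10/(3*pi)

b_3 = (1/(2*pi)) ∫_{-2*pi}^{2*pi} h(u) sin(3*u/2) du.
Split the integral at the breakpoints.
Directly, an antiderivative of (-6) sin(3*u/2) is 4*cos(3*u/2); evaluating from -2*pi to 0: ∫_{-2*pi}^{0} (-6) sin(3*u/2) du = (4) - (-4) = 8.
Directly, an antiderivative of (-1) sin(3*u/2) is 2*cos(3*u/2)/3; evaluating from 0 to 2*pi: ∫_{0}^{2*pi} (-1) sin(3*u/2) du = (-2/3) - (2/3) = -4/3.
Summing the pieces and multiplying by (1/(2*pi)) gives b_3 = 10/(3*pi).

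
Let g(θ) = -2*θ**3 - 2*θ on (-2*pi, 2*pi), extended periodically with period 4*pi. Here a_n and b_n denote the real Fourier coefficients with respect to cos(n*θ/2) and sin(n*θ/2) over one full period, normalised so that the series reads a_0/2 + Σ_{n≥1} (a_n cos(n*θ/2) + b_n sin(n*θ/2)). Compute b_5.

b_5 = (1/(2*pi)) ∫_{-2*pi}^{2*pi} g(θ) sin(5*θ/2) dθ.
g is odd and sin(5*θ/2) is odd, so the integrand is even and b_5 = 1/pi ∫_0^{2*pi} g(θ) sin(5*θ/2) dθ.
Integrating by parts three times (tabular method), an antiderivative of (-2*θ**3 - 2*θ) sin(5*θ/2) is 4*θ**3*cos(5*θ/2)/5 - 24*θ**2*sin(5*θ/2)/25 + 4*θ*cos(5*θ/2)/125 - 8*sin(5*θ/2)/625; evaluating from 0 to 2*pi: ∫_{0}^{2*pi} (-2*θ**3 - 2*θ) sin(5*θ/2) dθ = (-8*pi*(1 + 100*pi**2)/125) - (0) = -8*pi*(1 + 100*pi**2)/125.
Hence b_5 = (1/pi)·(-8*pi*(1 + 100*pi**2)/125) = -32*pi**2/5 - 8/125.

-32*pi**2/5 - 8/125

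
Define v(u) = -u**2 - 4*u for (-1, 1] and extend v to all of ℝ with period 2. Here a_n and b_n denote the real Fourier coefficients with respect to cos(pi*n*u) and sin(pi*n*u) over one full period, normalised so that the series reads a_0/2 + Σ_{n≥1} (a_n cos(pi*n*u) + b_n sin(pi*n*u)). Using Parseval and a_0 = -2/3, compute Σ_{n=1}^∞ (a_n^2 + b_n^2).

488/45

Parseval: a_0^2/2 + Σ_{n≥1} (a_n^2+b_n^2) = ∫_{-1}^{1} v(u)^2 du = 166/15.
Subtract a_0^2/2 = 2/9: Σ (a_n^2+b_n^2) = 488/45.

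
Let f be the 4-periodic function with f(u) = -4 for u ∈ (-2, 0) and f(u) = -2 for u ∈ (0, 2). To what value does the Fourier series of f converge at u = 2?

-3

At u = 2 the one-sided limits are f(2^-) = -2 and f(2^+) = -4.
By Dirichlet's theorem the series converges to their average, [(-2) + (-4)]/2 = -3.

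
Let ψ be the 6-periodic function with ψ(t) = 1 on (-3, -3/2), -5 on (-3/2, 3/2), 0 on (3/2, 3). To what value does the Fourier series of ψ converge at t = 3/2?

-5/2

At t = 3/2 the one-sided limits are ψ(3/2^-) = -5 and ψ(3/2^+) = 0.
By Dirichlet's theorem the series converges to their average, [(-5) + (0)]/2 = -5/2.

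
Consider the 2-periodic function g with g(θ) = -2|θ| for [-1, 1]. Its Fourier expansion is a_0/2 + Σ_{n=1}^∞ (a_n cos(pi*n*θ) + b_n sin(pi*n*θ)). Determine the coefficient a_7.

a_7 = ∫_{-1}^{1} g(θ) cos(7*pi*θ) dθ.
g is even and cos(7*pi*θ) is even, so the integrand is even and a_7 = 2 ∫_0^{1} g(θ) cos(7*pi*θ) dθ.
Integrating by parts (boundary term plus one more integral), an antiderivative of (-2*θ) cos(7*pi*θ) is -2*θ*sin(7*pi*θ)/(7*pi) - 2*cos(7*pi*θ)/(49*pi**2); evaluating from 0 to 1: ∫_{0}^{1} (-2*θ) cos(7*pi*θ) dθ = (2/(49*pi**2)) - (-2/(49*pi**2)) = 4/(49*pi**2).
Hence a_7 = 2·(4/(49*pi**2)) = 8/(49*pi**2).

8/(49*pi**2)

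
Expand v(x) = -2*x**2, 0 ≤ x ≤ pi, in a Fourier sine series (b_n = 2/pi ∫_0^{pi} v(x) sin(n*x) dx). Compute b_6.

b_6 = 2/pi ∫_0^{pi} (-2*x**2) sin(6*x) dx.
Integrating by parts twice (tabular method), an antiderivative of (-2*x**2) sin(6*x) is x**2*cos(6*x)/3 - x*sin(6*x)/9 - cos(6*x)/54; evaluating from 0 to pi: ∫_{0}^{pi} (-2*x**2) sin(6*x) dx = (-1/54 + pi**2/3) - (-1/54) = pi**2/3.
Hence b_6 = (2/pi)·(pi**2/3) = 2*pi/3.

2*pi/3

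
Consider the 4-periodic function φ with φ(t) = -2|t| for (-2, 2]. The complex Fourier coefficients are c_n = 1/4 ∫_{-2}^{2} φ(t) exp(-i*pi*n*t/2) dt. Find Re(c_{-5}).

8/(25*pi**2)

Since φ is real-valued, Re(c_{-5}) = 1/4 ∫_{-2}^{2} φ(t) cos(-5*pi*t/2) dt = a_{5}/2.
φ is even and cos(-5*pi*t/2) is even, so the integrand is even: ∫_{-2}^{2} φ(t) cos(-5*pi*t/2) dt = 2∫_0^{2} φ(t) cos(-5*pi*t/2) dt.
Integrating by parts (boundary term plus one more integral), an antiderivative of (-2*t) cos(-5*pi*t/2) is -4*t*sin(5*pi*t/2)/(5*pi) - 8*cos(5*pi*t/2)/(25*pi**2); evaluating from 0 to 2: ∫_{0}^{2} (-2*t) cos(-5*pi*t/2) dt = (8/(25*pi**2)) - (-8/(25*pi**2)) = 16/(25*pi**2).
So ∫_{-2}^{2} φ(t) cos(-5*pi*t/2) dt = 32/(25*pi**2).
Hence Re(c_{-5}) = (1/4)·(32/(25*pi**2)) = 8/(25*pi**2).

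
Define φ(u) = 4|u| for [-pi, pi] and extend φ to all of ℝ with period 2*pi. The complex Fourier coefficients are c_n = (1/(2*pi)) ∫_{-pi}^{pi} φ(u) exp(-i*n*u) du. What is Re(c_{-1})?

-8/pi

Since φ is real-valued, Re(c_{-1}) = (1/(2*pi)) ∫_{-pi}^{pi} φ(u) cos(-u) du = a_{1}/2.
φ is even and cos(-u) is even, so the integrand is even: ∫_{-pi}^{pi} φ(u) cos(-u) du = 2∫_0^{pi} φ(u) cos(-u) du.
Integrating by parts (boundary term plus one more integral), an antiderivative of (4*u) cos(-u) is 4*u*sin(u) + 4*cos(u); evaluating from 0 to pi: ∫_{0}^{pi} (4*u) cos(-u) du = (-4) - (4) = -8.
So ∫_{-pi}^{pi} φ(u) cos(-u) du = -16.
Hence Re(c_{-1}) = (1/(2*pi))·(-16) = -8/pi.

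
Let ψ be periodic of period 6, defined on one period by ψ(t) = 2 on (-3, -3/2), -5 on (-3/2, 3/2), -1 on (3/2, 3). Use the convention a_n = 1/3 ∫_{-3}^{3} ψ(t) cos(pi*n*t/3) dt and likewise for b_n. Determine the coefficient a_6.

0

a_6 = 1/3 ∫_{-3}^{3} ψ(t) cos(2*pi*t) dt.
Split the integral at the breakpoints.
Directly, an antiderivative of (2) cos(2*pi*t) is sin(2*pi*t)/pi; evaluating from -3 to -3/2: ∫_{-3}^{-3/2} (2) cos(2*pi*t) dt = (0) - (0) = 0.
Directly, an antiderivative of (-5) cos(2*pi*t) is -5*sin(2*pi*t)/(2*pi); evaluating from -3/2 to 3/2: ∫_{-3/2}^{3/2} (-5) cos(2*pi*t) dt = (0) - (0) = 0.
Directly, an antiderivative of (-1) cos(2*pi*t) is -sin(2*pi*t)/(2*pi); evaluating from 3/2 to 3: ∫_{3/2}^{3} (-1) cos(2*pi*t) dt = (0) - (0) = 0.
Summing the pieces and multiplying by (1/3) gives a_6 = 0.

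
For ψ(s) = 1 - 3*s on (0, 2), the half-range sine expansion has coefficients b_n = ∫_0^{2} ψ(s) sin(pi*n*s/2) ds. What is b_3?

b_3 = ∫_0^{2} (1 - 3*s) sin(3*pi*s/2) ds.
Integrating by parts (boundary term plus one more integral), an antiderivative of (1 - 3*s) sin(3*pi*s/2) is 2*s*cos(3*pi*s/2)/pi - 4*sin(3*pi*s/2)/(3*pi**2) - 2*cos(3*pi*s/2)/(3*pi); evaluating from 0 to 2: ∫_{0}^{2} (1 - 3*s) sin(3*pi*s/2) ds = (-10/(3*pi)) - (-2/(3*pi)) = -8/(3*pi).
Hence b_3 = -8/(3*pi).

-8/(3*pi)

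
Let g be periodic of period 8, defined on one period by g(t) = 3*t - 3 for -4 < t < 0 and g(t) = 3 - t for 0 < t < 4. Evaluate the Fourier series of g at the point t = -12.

-8

t = -12 differs from t = -4 by -1 full period(s), and the series is 8-periodic.
At t = -4 the one-sided limits are g(-4^-) = -1 and g(-4^+) = -15.
By Dirichlet's theorem the series converges to their average, [(-1) + (-15)]/2 = -8.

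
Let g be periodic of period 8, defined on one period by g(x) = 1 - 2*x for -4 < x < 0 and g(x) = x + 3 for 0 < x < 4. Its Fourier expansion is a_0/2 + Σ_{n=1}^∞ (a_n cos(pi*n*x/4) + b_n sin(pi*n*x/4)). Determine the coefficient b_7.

b_7 = 1/4 ∫_{-4}^{4} g(x) sin(7*pi*x/4) dx.
Split the integral at the breakpoints.
Integrating by parts (boundary term plus one more integral), an antiderivative of (1 - 2*x) sin(7*pi*x/4) is 8*x*cos(7*pi*x/4)/(7*pi) - 32*sin(7*pi*x/4)/(49*pi**2) - 4*cos(7*pi*x/4)/(7*pi); evaluating from -4 to 0: ∫_{-4}^{0} (1 - 2*x) sin(7*pi*x/4) dx = (-4/(7*pi)) - (36/(7*pi)) = -40/(7*pi).
Integrating by parts (boundary term plus one more integral), an antiderivative of (x + 3) sin(7*pi*x/4) is -4*x*cos(7*pi*x/4)/(7*pi) + 16*sin(7*pi*x/4)/(49*pi**2) - 12*cos(7*pi*x/4)/(7*pi); evaluating from 0 to 4: ∫_{0}^{4} (x + 3) sin(7*pi*x/4) dx = (4/pi) - (-12/(7*pi)) = 40/(7*pi).
Summing the pieces and multiplying by (1/4) gives b_7 = 0.

0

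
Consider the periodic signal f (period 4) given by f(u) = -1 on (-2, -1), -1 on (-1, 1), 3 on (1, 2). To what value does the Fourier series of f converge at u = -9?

-1

u = -9 differs from u = -1 by -2 full period(s), and the series is 4-periodic.
f is continuous at u = -1 with value -1, so the series converges to -1 there.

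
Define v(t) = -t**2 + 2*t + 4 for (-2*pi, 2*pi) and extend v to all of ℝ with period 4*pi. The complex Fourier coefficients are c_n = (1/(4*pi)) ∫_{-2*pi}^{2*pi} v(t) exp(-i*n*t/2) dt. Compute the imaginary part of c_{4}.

Since v is real-valued, Im(c_{4}) = -(1/(4*pi)) ∫_{-2*pi}^{2*pi} v(t) sin(2*t) dt = -b_{4}/2.
Integrating by parts twice (tabular method), an antiderivative of (-t**2 + 2*t + 4) sin(2*t) is t**2*cos(2*t)/2 - t*sin(2*t)/2 - t*cos(2*t) + sin(2*t)/2 - 9*cos(2*t)/4; evaluating from -2*pi to 2*pi: ∫_{-2*pi}^{2*pi} (-t**2 + 2*t + 4) sin(2*t) dt = (-2*pi - 9/4 + 2*pi**2) - (-9/4 + 2*pi + 2*pi**2) = -4*pi.
Hence Im(c_{4}) = (-1/(4*pi))·(-4*pi) = 1.

1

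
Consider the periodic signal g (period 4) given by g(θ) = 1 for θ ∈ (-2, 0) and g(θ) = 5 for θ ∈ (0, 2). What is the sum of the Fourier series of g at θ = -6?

θ = -6 differs from θ = 2 by -2 full period(s), and the series is 4-periodic.
At θ = 2 the one-sided limits are g(2^-) = 5 and g(2^+) = 1.
By Dirichlet's theorem the series converges to their average, [(5) + (1)]/2 = 3.

3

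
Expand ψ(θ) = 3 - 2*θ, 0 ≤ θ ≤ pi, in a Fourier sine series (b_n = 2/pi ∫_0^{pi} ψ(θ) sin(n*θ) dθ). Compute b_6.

b_6 = 2/pi ∫_0^{pi} (3 - 2*θ) sin(6*θ) dθ.
Integrating by parts (boundary term plus one more integral), an antiderivative of (3 - 2*θ) sin(6*θ) is θ*cos(6*θ)/3 - sin(6*θ)/18 - cos(6*θ)/2; evaluating from 0 to pi: ∫_{0}^{pi} (3 - 2*θ) sin(6*θ) dθ = (-1/2 + pi/3) - (-1/2) = pi/3.
Hence b_6 = (2/pi)·(pi/3) = 2/3.

2/3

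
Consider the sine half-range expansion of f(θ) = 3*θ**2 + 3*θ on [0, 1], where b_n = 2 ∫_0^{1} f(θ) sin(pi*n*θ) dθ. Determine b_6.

-2/pi

b_6 = 2 ∫_0^{1} (3*θ**2 + 3*θ) sin(6*pi*θ) dθ.
Integrating by parts twice (tabular method), an antiderivative of (3*θ**2 + 3*θ) sin(6*pi*θ) is -θ**2*cos(6*pi*θ)/(2*pi) + θ*sin(6*pi*θ)/(6*pi**2) - θ*cos(6*pi*θ)/(2*pi) + sin(6*pi*θ)/(12*pi**2) + cos(6*pi*θ)/(36*pi**3); evaluating from 0 to 1: ∫_{0}^{1} (3*θ**2 + 3*θ) sin(6*pi*θ) dθ = ((1/36 - pi**2)/pi**3) - (1/(36*pi**3)) = -1/pi.
Hence b_6 = 2·(-1/pi) = -2/pi.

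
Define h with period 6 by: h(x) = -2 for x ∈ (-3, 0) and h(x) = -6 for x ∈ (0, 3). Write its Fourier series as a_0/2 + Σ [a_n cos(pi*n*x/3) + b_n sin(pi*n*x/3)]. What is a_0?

-8

a_0 = 1/3 ∫_{-3}^{3} h(x) dx = 1/3 · (-24) = -8.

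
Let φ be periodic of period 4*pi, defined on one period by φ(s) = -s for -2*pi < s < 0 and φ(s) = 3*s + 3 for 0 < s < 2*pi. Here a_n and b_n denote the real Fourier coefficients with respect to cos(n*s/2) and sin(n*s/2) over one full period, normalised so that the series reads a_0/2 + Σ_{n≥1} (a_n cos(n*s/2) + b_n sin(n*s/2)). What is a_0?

3 + 4*pi

a_0 = (1/(2*pi)) ∫_{-2*pi}^{2*pi} φ(s) ds = (1/(2*pi)) · (2*pi*(3 + 4*pi)) = 3 + 4*pi.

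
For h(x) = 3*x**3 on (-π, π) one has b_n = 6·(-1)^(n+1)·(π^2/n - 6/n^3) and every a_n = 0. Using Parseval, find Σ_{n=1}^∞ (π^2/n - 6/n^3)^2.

Parseval: Σ b_n^2 = (1/π) ∫_{-π}^{π} h(x)^2 dx = 18*pi**6/7.
b_n^2 = 36·(π^2/n - 6/n^3)^2, so the sum equals (18*pi**6/7)/36 = pi**6/14.

pi**6/14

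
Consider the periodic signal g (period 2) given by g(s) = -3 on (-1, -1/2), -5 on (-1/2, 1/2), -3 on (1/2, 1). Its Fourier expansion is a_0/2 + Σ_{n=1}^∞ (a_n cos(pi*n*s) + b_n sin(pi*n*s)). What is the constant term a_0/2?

-4

a_0 = ∫_{-1}^{1} g(s) ds = -8.
So the constant term a_0/2 = -4.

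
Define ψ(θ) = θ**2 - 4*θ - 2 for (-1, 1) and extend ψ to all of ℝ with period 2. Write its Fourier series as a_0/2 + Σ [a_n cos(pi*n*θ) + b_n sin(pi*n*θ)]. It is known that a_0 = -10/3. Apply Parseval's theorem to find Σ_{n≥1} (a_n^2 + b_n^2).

Parseval: a_0^2/2 + Σ_{n≥1} (a_n^2+b_n^2) = ∫_{-1}^{1} ψ(θ)^2 dθ = 82/5.
Subtract a_0^2/2 = 50/9: Σ (a_n^2+b_n^2) = 488/45.

488/45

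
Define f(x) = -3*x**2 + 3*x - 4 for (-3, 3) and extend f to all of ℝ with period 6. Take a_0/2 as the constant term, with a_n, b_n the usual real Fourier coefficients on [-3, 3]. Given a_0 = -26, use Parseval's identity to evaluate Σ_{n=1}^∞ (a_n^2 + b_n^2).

918/5

Parseval: a_0^2/2 + Σ_{n≥1} (a_n^2+b_n^2) = 1/3 ∫_{-3}^{3} f(x)^2 dx = 2608/5.
Subtract a_0^2/2 = 338: Σ (a_n^2+b_n^2) = 918/5.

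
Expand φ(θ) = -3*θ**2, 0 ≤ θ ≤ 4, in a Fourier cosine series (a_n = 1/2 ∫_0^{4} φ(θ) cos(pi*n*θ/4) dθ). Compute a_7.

192/(49*pi**2)

a_7 = 1/2 ∫_0^{4} (-3*θ**2) cos(7*pi*θ/4) dθ.
Integrating by parts twice (tabular method), an antiderivative of (-3*θ**2) cos(7*pi*θ/4) is -12*θ**2*sin(7*pi*θ/4)/(7*pi) - 96*θ*cos(7*pi*θ/4)/(49*pi**2) + 384*sin(7*pi*θ/4)/(343*pi**3); evaluating from 0 to 4: ∫_{0}^{4} (-3*θ**2) cos(7*pi*θ/4) dθ = (384/(49*pi**2)) - (0) = 384/(49*pi**2).
Hence a_7 = (1/2)·(384/(49*pi**2)) = 192/(49*pi**2).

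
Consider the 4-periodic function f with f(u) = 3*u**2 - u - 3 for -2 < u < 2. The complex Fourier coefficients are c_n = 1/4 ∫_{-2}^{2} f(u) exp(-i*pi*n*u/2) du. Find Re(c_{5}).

Since f is real-valued, Re(c_{5}) = 1/4 ∫_{-2}^{2} f(u) cos(5*pi*u/2) du = a_{5}/2.
Integrating by parts twice (tabular method), an antiderivative of (3*u**2 - u - 3) cos(5*pi*u/2) is 6*u**2*sin(5*pi*u/2)/(5*pi) - 2*u*sin(5*pi*u/2)/(5*pi) + 24*u*cos(5*pi*u/2)/(25*pi**2) - 6*sin(5*pi*u/2)/(5*pi) - 48*sin(5*pi*u/2)/(125*pi**3) - 4*cos(5*pi*u/2)/(25*pi**2); evaluating from -2 to 2: ∫_{-2}^{2} (3*u**2 - u - 3) cos(5*pi*u/2) du = (-44/(25*pi**2)) - (52/(25*pi**2)) = -96/(25*pi**2).
Hence Re(c_{5}) = (1/4)·(-96/(25*pi**2)) = -24/(25*pi**2).

-24/(25*pi**2)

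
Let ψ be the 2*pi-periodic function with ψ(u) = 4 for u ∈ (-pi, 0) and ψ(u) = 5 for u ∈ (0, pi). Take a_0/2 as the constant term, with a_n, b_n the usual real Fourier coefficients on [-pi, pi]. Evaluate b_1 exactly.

2/pi

b_1 = 1/pi ∫_{-pi}^{pi} ψ(u) sin(u) du.
Split the integral at the breakpoints.
Directly, an antiderivative of (4) sin(u) is -4*cos(u); evaluating from -pi to 0: ∫_{-pi}^{0} (4) sin(u) du = (-4) - (4) = -8.
Directly, an antiderivative of (5) sin(u) is -5*cos(u); evaluating from 0 to pi: ∫_{0}^{pi} (5) sin(u) du = (5) - (-5) = 10.
Summing the pieces and multiplying by (1/pi) gives b_1 = 2/pi.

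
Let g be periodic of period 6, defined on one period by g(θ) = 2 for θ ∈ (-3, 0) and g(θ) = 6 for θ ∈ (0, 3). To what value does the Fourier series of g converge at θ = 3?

4

At θ = 3 the one-sided limits are g(3^-) = 6 and g(3^+) = 2.
By Dirichlet's theorem the series converges to their average, [(6) + (2)]/2 = 4.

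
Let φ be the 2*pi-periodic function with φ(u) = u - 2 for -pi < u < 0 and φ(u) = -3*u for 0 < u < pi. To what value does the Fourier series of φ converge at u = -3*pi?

-2*pi - 1

u = -3*pi differs from u = pi by -2 full period(s), and the series is 2*pi-periodic.
At u = pi the one-sided limits are φ(pi^-) = -3*pi and φ(pi^+) = -pi - 2.
By Dirichlet's theorem the series converges to their average, [(-3*pi) + (-pi - 2)]/2 = -2*pi - 1.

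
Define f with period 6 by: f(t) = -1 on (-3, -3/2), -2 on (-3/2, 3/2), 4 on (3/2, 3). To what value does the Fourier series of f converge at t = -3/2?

At t = -3/2 the one-sided limits are f(-3/2^-) = -1 and f(-3/2^+) = -2.
By Dirichlet's theorem the series converges to their average, [(-1) + (-2)]/2 = -3/2.

-3/2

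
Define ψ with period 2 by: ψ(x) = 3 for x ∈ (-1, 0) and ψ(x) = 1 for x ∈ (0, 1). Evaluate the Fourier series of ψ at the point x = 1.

2

x = 1 differs from x = -1 by 1 full period(s), and the series is 2-periodic.
At x = -1 the one-sided limits are ψ(-1^-) = 1 and ψ(-1^+) = 3.
By Dirichlet's theorem the series converges to their average, [(1) + (3)]/2 = 2.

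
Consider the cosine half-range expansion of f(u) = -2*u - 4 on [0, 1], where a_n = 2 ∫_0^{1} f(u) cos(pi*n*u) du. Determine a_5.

a_5 = 2 ∫_0^{1} (-2*u - 4) cos(5*pi*u) du.
Integrating by parts (boundary term plus one more integral), an antiderivative of (-2*u - 4) cos(5*pi*u) is -2*u*sin(5*pi*u)/(5*pi) - 4*sin(5*pi*u)/(5*pi) - 2*cos(5*pi*u)/(25*pi**2); evaluating from 0 to 1: ∫_{0}^{1} (-2*u - 4) cos(5*pi*u) du = (2/(25*pi**2)) - (-2/(25*pi**2)) = 4/(25*pi**2).
Hence a_5 = 2·(4/(25*pi**2)) = 8/(25*pi**2).

8/(25*pi**2)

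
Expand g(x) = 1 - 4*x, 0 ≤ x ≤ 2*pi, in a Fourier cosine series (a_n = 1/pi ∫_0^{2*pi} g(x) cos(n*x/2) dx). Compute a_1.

a_1 = 1/pi ∫_0^{2*pi} (1 - 4*x) cos(x/2) dx.
Integrating by parts (boundary term plus one more integral), an antiderivative of (1 - 4*x) cos(x/2) is -8*x*sin(x/2) + 2*sin(x/2) - 16*cos(x/2); evaluating from 0 to 2*pi: ∫_{0}^{2*pi} (1 - 4*x) cos(x/2) dx = (16) - (-16) = 32.
Hence a_1 = (1/pi)·(32) = 32/pi.

32/pi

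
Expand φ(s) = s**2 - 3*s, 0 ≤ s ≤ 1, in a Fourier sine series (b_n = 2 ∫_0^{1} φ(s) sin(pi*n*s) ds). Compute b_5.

b_5 = 2 ∫_0^{1} (s**2 - 3*s) sin(5*pi*s) ds.
Integrating by parts twice (tabular method), an antiderivative of (s**2 - 3*s) sin(5*pi*s) is -s**2*cos(5*pi*s)/(5*pi) + 2*s*sin(5*pi*s)/(25*pi**2) + 3*s*cos(5*pi*s)/(5*pi) - 3*sin(5*pi*s)/(25*pi**2) + 2*cos(5*pi*s)/(125*pi**3); evaluating from 0 to 1: ∫_{0}^{1} (s**2 - 3*s) sin(5*pi*s) ds = (2*(-25*pi**2 - 1)/(125*pi**3)) - (2/(125*pi**3)) = 2*(-25*pi**2 - 2)/(125*pi**3).
Hence b_5 = 2·(2*(-25*pi**2 - 2)/(125*pi**3)) = 4*(-25*pi**2 - 2)/(125*pi**3).

4*(-25*pi**2 - 2)/(125*pi**3)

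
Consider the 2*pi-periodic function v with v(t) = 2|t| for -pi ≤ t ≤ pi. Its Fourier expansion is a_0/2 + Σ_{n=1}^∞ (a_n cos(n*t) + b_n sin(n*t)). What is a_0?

a_0 = 1/pi ∫_{-pi}^{pi} v(t) dt = 1/pi · (2*pi**2) = 2*pi.

2*pi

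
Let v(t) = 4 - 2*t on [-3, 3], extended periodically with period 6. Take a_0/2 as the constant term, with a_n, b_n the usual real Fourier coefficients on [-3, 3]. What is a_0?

a_0 = 1/3 ∫_{-3}^{3} v(t) dt = 1/3 · (24) = 8.

8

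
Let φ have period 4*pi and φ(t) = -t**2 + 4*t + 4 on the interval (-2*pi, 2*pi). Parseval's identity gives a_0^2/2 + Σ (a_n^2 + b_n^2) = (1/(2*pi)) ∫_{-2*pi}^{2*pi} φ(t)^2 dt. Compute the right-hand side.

32 + 64*pi**2/3 + 32*pi**4/5

(1/(2*pi)) ∫_{-2*pi}^{2*pi} φ(t)^2 dt = (1/(2*pi)) · (64*pi*(15 + 10*pi**2 + 3*pi**4)/15) = 32 + 64*pi**2/3 + 32*pi**4/5.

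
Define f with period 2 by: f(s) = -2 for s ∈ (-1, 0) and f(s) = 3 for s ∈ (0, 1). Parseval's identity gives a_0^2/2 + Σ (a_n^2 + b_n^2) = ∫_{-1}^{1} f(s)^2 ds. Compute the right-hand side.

∫_{-1}^{1} f(s)^2 ds = 13.

13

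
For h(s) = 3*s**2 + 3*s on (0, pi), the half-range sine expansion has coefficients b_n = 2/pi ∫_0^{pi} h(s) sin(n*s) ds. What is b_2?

-3*pi - 3

b_2 = 2/pi ∫_0^{pi} (3*s**2 + 3*s) sin(2*s) ds.
Integrating by parts twice (tabular method), an antiderivative of (3*s**2 + 3*s) sin(2*s) is -3*s**2*cos(2*s)/2 + 3*s*sin(2*s)/2 - 3*s*cos(2*s)/2 + 3*sin(2*s)/4 + 3*cos(2*s)/4; evaluating from 0 to pi: ∫_{0}^{pi} (3*s**2 + 3*s) sin(2*s) ds = (-3*pi**2/2 - 3*pi/2 + 3/4) - (3/4) = -3*pi*(1 + pi)/2.
Hence b_2 = (2/pi)·(-3*pi*(1 + pi)/2) = -3*pi - 3.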